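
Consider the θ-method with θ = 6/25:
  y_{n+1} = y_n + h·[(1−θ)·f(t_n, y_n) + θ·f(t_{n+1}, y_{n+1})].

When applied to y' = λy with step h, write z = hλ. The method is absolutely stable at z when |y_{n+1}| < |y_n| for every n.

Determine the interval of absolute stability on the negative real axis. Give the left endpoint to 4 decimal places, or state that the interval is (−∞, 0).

(-3.8462, 0).

On y'=λy, z=hλ:
  y_{n+1} = y_n + z·[19/25·y_n + 6/25·y_{n+1}] ⇒ (1 − 6/25z)y_{n+1} = (1 + 19/25z)y_n
  so R(z) = (1 + 19/25z)/(1 − 6/25z).

Solve |R(x)|<1 on ℝ⁻.
x=-1.27: |R|=0.0267
R=−1: 1+19/25x = −1+6/25x ⇒ -13/25x=2 ⇒ x=2/(-13/25)=-3.8462
Confirm numerically:
  x=-3.372: |R|=0.86372 <1
  x=-2.303: |R|=0.48320 <1
  x=-2.271: |R|=0.46986 <1
  x=-3.993: |R|=1.03899 >1
  x=-3.930: |R|=1.02244 >1
Interval (-3.8462, 0).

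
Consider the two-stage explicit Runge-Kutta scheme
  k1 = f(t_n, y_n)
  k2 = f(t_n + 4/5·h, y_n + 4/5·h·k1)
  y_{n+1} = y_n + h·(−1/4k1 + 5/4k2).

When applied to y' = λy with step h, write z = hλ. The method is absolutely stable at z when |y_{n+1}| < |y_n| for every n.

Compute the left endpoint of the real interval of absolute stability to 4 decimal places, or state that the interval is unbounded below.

left endpoint -1.0000.

On y'=λy, z=hλ:
  k1=λy_n ⇒ h·k1=z·y_n;  k2=λ(1+4/5z)y_n ⇒ h·k2=z(1+4/5z)y_n
  y_{n+1}/y_n = 1 − 1/4z + 5/4z(1+4/5z) = 1 + z + z²
  ⇒ R(z) = 1 + z + z².

Boundary: |R(x)|=1, x<0.
x=-1.7: |R|=2.1900
R=1: x+1x²=0 ⇒ x=−1=-1.0000; min R=1−1/(4·1)=0.7500>−1
Confirm numerically:
  x=-0.911: |R|=0.91892 <1
  x=-0.631: |R|=0.76716 <1
  x=-0.630: |R|=0.76690 <1
  x=-1.510: |R|=1.77010 >1
  x=-1.339: |R|=1.45392 >1
Interval (-1.0000, 0).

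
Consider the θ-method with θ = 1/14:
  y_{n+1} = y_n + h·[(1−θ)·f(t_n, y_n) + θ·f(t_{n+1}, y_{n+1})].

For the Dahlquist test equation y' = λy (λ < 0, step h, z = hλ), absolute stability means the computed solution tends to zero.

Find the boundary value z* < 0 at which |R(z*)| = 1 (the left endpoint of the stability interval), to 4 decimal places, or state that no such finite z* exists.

left endpoint -2.3333.

On y'=λy, z=hλ:
  y_{n+1} = y_n + z·[13/14·y_n + 1/14·y_{n+1}] ⇒ (1 − 1/14z)y_{n+1} = (1 + 13/14z)y_n
  Hence R(z) = (1 + 13/14z)/(1 − 1/14z).

Find x<0 with |R(x)|<1.
x=-0.35: |R|=0.6585
R=−1: 1+13/14x = −1+1/14x ⇒ -6/7x=2 ⇒ x=2/(-6/7)=-2.3333
Confirm numerically:
  x=-2.205: |R|=0.90497 <1
  x=-2.094: |R|=0.82155 <1
  x=-1.413: |R|=0.28346 <1
  x=-1.009: |R|=0.05883 <1
  x=-2.893: |R|=1.39756 >1
  x=-2.625: |R|=1.21053 >1
  x=-2.371: |R|=1.02761 >1
Stable set (-2.3333, 0).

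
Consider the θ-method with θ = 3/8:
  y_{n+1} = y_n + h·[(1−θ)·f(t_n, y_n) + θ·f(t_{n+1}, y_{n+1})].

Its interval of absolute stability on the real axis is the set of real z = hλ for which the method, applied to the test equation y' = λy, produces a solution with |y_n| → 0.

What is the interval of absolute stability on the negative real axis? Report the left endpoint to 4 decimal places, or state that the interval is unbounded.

Set f=λy, z=hλ:
  y_{n+1} = y_n + z·[5/8·y_n + 3/8·y_{n+1}] ⇒ (1 − 3/8z)y_{n+1} = (1 + 5/8z)y_n
  so R(z) = (1 + 5/8z)/(1 − 3/8z).

Solve |R(x)|<1 on ℝ⁻.
x=-1.79: |R|=0.0711
R=−1: 1+5/8x = −1+3/8x ⇒ -1/4x=2 ⇒ x=2/(-1/4)=-8.0000
Confirm numerically:
  x=-6.757: |R|=0.91207 <1
  x=-5.168: |R|=0.75902 <1
  x=-4.374: |R|=0.65666 <1
  x=-8.112: |R|=1.00693 >1
  x=-8.083: |R|=1.00515 >1
Stable set (-8.0000, 0).

(-8.0000, 0).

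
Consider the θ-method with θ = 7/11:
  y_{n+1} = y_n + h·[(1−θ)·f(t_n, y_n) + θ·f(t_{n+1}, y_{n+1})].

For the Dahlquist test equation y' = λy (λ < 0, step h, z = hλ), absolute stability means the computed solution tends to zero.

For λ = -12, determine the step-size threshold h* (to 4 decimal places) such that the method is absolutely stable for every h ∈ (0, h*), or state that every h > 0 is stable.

With y'=λy (z=hλ):
  y_{n+1} = y_n + z·[4/11·y_n + 7/11·y_{n+1}] ⇒ (1 − 7/11z)y_{n+1} = (1 + 4/11z)y_n
  Hence R(z) = (1 + 4/11z)/(1 − 7/11z).

Find x<0 with |R(x)|<1.
x=-1.36: |R|=0.2710
x=-2: |R|=0.1200
x=-10: |R|=0.3580
x=-100: |R|=0.5471
θ=7/11≥1/2 ⇒ |1+4/11x|<|1−7/11x| ∀x<0 ⇒ stable on all of ℝ⁻.

unbounded; (−∞, 0). Any h>0 works for λ=-12.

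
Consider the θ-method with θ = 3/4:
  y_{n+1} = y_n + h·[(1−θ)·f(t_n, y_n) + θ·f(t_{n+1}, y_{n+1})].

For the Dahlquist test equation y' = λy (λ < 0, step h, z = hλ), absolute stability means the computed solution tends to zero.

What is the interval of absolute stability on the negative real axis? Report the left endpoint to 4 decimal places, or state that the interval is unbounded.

(−∞, 0) — no finite endpoint.

Set f=λy, z=hλ:
  y_{n+1} = y_n + z·[1/4·y_n + 3/4·y_{n+1}] ⇒ (1 − 3/4z)y_{n+1} = (1 + 1/4z)y_n
  R(z) = (1 + 1/4z)/(1 − 3/4z).

Find x<0 with |R(x)|<1.
x=-0.39: |R|=0.6983
x=-2: |R|=0.2000
x=-10: |R|=0.1765
x=-100: |R|=0.3158
θ=3/4≥1/2 ⇒ |1+1/4x|<|1−3/4x| ∀x<0 ⇒ stable on all of ℝ⁻.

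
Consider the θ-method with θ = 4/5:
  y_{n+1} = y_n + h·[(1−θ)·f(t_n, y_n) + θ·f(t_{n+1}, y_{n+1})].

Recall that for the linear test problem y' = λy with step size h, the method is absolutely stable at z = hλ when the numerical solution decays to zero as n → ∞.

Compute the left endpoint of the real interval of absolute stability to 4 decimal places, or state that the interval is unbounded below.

With y'=λy (z=hλ):
  y_{n+1} = y_n + z·[1/5·y_n + 4/5·y_{n+1}] ⇒ (1 − 4/5z)y_{n+1} = (1 + 1/5z)y_n
  so R(z) = (1 + 1/5z)/(1 − 4/5z).

Need |R(x)|<1, x<0.
x=-0.33: |R|=0.7389
x=-2: |R|=0.2308
x=-10: |R|=0.1111
x=-100: |R|=0.2346
θ=4/5≥1/2 ⇒ |1+1/5x|<|1−4/5x| ∀x<0 ⇒ stable on all of ℝ⁻.

(−∞, 0) — no finite endpoint.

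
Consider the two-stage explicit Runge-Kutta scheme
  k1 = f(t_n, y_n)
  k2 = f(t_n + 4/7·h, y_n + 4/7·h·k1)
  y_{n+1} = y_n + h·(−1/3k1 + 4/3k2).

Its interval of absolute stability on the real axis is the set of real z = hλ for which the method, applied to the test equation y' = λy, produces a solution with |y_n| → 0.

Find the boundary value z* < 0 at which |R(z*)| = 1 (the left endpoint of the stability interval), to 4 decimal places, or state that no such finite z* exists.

left endpoint -1.3125.

Set f=λy, z=hλ:
  k1=λy_n ⇒ h·k1=z·y_n;  k2=λ(1+4/7z)y_n ⇒ h·k2=z(1+4/7z)y_n
  y_{n+1}/y_n = 1 − 1/3z + 4/3z(1+4/7z) = 1 + z + 16/21z²
  R(z) = 1 + z + 16/21z².

Find x<0 with |R(x)|<1.
x=-1.03: |R|=0.7783
R=1: x+16/21x²=0 ⇒ x=−21/16=-1.3125; min R=1−1/(4·16/21)=0.6719>−1
Confirm numerically:
  x=-1.151: |R|=0.85837 <1
  x=-1.106: |R|=0.82599 <1
  x=-0.575: |R|=0.67690 <1
  x=-1.548: |R|=1.27776 >1
  x=-1.447: |R|=1.14828 >1
Interval (-1.3125, 0).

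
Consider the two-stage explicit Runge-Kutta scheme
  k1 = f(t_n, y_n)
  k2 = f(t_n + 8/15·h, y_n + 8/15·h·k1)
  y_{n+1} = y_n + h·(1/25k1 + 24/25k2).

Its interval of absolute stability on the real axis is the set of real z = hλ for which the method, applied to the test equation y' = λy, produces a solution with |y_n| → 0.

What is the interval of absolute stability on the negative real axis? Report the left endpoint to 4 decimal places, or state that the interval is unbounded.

On y'=λy, z=hλ:
  k1=λy_n ⇒ h·k1=z·y_n;  k2=λ(1+8/15z)y_n ⇒ h·k2=z(1+8/15z)y_n
  y_{n+1}/y_n = 1 + 1/25z + 24/25z(1+8/15z) = 1 + z + 64/125z²
  so R(z) = 1 + z + 64/125z².

Find x<0 with |R(x)|<1.
x=-0.31: |R|=0.7392
R=1: x+64/125x²=0 ⇒ x=−125/64=-1.9531; min R=1−1/(4·64/125)=0.5117>−1
Confirm numerically:
  x=-1.615: |R|=0.72041 <1
  x=-1.202: |R|=0.53774 <1
  x=-1.184: |R|=0.53375 <1
  x=-1.041: |R|=0.51384 <1
  x=-2.303: |R|=1.41255 >1
  x=-2.154: |R|=1.22153 >1
Interval (-1.9531, 0).

z∈(-1.9531,0).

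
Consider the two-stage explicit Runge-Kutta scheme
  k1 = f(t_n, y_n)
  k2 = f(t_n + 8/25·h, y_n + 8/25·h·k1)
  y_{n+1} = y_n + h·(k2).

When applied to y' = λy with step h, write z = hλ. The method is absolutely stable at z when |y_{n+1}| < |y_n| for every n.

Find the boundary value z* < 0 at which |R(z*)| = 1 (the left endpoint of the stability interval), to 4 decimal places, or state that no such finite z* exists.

left endpoint -3.1250.

Set f=λy, z=hλ:
  k1=λy_n ⇒ h·k1=z·y_n;  k2=λ(1+8/25z)y_n ⇒ h·k2=z(1+8/25z)y_n
  y_{n+1}/y_n = 1 + z(1+8/25z) = 1 + z + 8/25z²
  so R(z) = 1 + z + 8/25z².

Need |R(x)|<1, x<0.
x=-1.2: |R|=0.2608
R=1: x+8/25x²=0 ⇒ x=−25/8=-3.1250; min R=1−1/(4·8/25)=0.2188>−1
Confirm numerically:
  x=-3.056: |R|=0.93252 <1
  x=-2.786: |R|=0.69777 <1
  x=-2.615: |R|=0.57323 <1
  x=-1.295: |R|=0.24165 <1
  x=-3.711: |R|=1.69589 >1
  x=-3.341: |R|=1.23093 >1
Stable set (-3.1250, 0).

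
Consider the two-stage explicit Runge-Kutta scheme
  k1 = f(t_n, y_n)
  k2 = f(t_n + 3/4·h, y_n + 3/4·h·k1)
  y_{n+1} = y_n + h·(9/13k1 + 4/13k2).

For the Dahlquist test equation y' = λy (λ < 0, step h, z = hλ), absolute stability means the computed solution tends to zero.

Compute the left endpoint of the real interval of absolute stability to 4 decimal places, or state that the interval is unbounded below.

Test eqn y'=λy, z=hλ:
  k1=λy_n ⇒ h·k1=z·y_n;  k2=λ(1+3/4z)y_n ⇒ h·k2=z(1+3/4z)y_n
  y_{n+1}/y_n = 1 + 9/13z + 4/13z(1+3/4z) = 1 + z + 3/13z²
  so R(z) = 1 + z + 3/13z².

Need |R(x)|<1, x<0.
x=-1.15: |R|=0.1552
R=1: x+3/13x²=0 ⇒ x=−13/3=-4.3333; min R=1−1/(4·3/13)=-0.0833>−1
Confirm numerically:
  x=-4.035: |R|=0.72221 <1
  x=-3.436: |R|=0.28848 <1
  x=-2.968: |R|=0.06485 <1
  x=-2.190: |R|=0.08321 <1
  x=-4.804: |R|=1.52179 >1
  x=-4.727: |R|=1.42943 >1
  x=-4.583: |R|=1.26405 >1
Interval (-4.3333, 0).

left endpoint -4.3333.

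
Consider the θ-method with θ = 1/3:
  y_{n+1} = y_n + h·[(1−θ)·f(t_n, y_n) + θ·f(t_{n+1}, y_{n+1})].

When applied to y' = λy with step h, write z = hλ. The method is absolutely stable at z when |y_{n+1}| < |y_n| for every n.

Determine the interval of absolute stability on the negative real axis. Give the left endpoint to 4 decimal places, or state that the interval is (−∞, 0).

z∈(-6.0000,0).

On y'=λy, z=hλ:
  y_{n+1} = y_n + z·[2/3·y_n + 1/3·y_{n+1}] ⇒ (1 − 1/3z)y_{n+1} = (1 + 2/3z)y_n
  Hence R(z) = (1 + 2/3z)/(1 − 1/3z).

Boundary: |R(x)|=1, x<0.
x=-0.93: |R|=0.2901
R=−1: 1+2/3x = −1+1/3x ⇒ -1/3x=2 ⇒ x=2/(-1/3)=-6.0000
Confirm numerically:
  x=-4.326: |R|=0.77150 <1
  x=-3.009: |R|=0.50225 <1
  x=-2.574: |R|=0.38536 <1
  x=-6.492: |R|=1.05183 >1
  x=-6.219: |R|=1.02376 >1
Stable set (-6.0000, 0).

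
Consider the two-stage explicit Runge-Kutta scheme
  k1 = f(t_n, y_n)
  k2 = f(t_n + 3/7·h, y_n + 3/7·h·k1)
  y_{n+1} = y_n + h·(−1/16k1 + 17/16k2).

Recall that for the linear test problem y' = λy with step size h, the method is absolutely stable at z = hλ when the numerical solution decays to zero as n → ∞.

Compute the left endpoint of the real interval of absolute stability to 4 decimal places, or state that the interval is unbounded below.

z* = -2.1961.

On y'=λy, z=hλ:
  k1=λy_n ⇒ h·k1=z·y_n;  k2=λ(1+3/7z)y_n ⇒ h·k2=z(1+3/7z)y_n
  y_{n+1}/y_n = 1 − 1/16z + 17/16z(1+3/7z) = 1 + z + 51/112z²
  R(z) = 1 + z + 51/112z².

Solve |R(x)|<1 on ℝ⁻.
x=-0.39: |R|=0.6793
R=1: x+51/112x²=0 ⇒ x=−112/51=-2.1961; min R=1−1/(4·51/112)=0.4510>−1
Confirm numerically:
  x=-1.547: |R|=0.54276 <1
  x=-1.529: |R|=0.53555 <1
  x=-1.352: |R|=0.48035 <1
  x=-2.680: |R|=1.59056 >1
  x=-2.402: |R|=1.22523 >1
  x=-2.311: |R|=1.12094 >1
Stable set (-2.1961, 0).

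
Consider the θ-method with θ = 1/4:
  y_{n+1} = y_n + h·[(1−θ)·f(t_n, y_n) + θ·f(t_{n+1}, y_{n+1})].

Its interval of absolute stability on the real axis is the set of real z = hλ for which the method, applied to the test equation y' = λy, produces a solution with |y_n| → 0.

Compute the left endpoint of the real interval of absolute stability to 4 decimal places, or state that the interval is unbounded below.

z* = -4.0000.

Test eqn y'=λy, z=hλ:
  y_{n+1} = y_n + z·[3/4·y_n + 1/4·y_{n+1}] ⇒ (1 − 1/4z)y_{n+1} = (1 + 3/4z)y_n
  ⇒ R(z) = (1 + 3/4z)/(1 − 1/4z).

Need |R(x)|<1, x<0.
x=-0.36: |R|=0.6697
R=−1: 1+3/4x = −1+1/4x ⇒ -1/2x=2 ⇒ x=2/(-1/2)=-4.0000
Confirm numerically:
  x=-3.825: |R|=0.95527 <1
  x=-3.744: |R|=0.93388 <1
  x=-2.018: |R|=0.34131 <1
  x=-1.769: |R|=0.22656 <1
  x=-4.562: |R|=1.13128 >1
  x=-4.420: |R|=1.09976 >1
  x=-4.029: |R|=1.00722 >1
So |R|<1 on (-4.0000, 0).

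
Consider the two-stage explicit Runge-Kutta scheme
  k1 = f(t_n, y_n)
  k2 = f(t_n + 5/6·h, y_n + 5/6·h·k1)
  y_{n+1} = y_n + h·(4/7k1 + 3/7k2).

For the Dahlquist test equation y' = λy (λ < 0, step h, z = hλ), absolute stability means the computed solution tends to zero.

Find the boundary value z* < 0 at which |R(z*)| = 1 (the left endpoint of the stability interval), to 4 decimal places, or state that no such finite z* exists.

z* = -2.8000.

On y'=λy, z=hλ:
  k1=λy_n ⇒ h·k1=z·y_n;  k2=λ(1+5/6z)y_n ⇒ h·k2=z(1+5/6z)y_n
  y_{n+1}/y_n = 1 + 4/7z + 3/7z(1+5/6z) = 1 + z + 5/14z²
  so R(z) = 1 + z + 5/14z².

Need |R(x)|<1, x<0.
x=-0.37: |R|=0.6789
R=1: x+5/14x²=0 ⇒ x=−14/5=-2.8000; min R=1−1/(4·5/14)=0.3000>−1
Confirm numerically:
  x=-2.412: |R|=0.66577 <1
  x=-2.013: |R|=0.43420 <1
  x=-1.721: |R|=0.33680 <1
  x=-3.354: |R|=1.66361 >1
  x=-3.185: |R|=1.43794 >1
  x=-3.150: |R|=1.39375 >1
Stable set (-2.8000, 0).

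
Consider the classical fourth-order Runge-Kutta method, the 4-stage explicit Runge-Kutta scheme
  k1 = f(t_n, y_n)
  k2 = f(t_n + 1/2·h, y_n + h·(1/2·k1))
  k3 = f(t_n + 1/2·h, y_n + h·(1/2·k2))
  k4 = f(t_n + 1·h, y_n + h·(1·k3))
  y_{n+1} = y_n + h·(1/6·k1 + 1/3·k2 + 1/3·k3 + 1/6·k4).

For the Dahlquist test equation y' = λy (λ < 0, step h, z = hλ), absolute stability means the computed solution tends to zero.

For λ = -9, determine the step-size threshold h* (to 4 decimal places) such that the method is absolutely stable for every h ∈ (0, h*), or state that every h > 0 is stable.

Test eqn y'=λy, z=hλ:
  order 4, 4-stage ⇒ R(z)=1+z+z^2/2+z^3/6+z^4/24
  (e.g. R(-1.65)=0.27140, |R|=0.27140)

Solve |R(x)|<1 on ℝ⁻.
x=-1.65: |R|=0.2714
|R(-2.27)|=0.4633 |R(-1.7)|=0.2742 |R(-1.34)|=0.2911
Bisect:
  x_lo=-3.1183 |R|=1.6297  x_hi=-0.1890 |R|=0.8278
  mid=-1.65366 |R|=0.27154 →hi
  mid=-2.38599 |R|=0.54700 →hi
  mid=-2.75215 |R|=0.95117 →hi
  mid=-2.93523 |R|=1.25062 →lo
  mid=-2.84369 |R|=1.09168 →lo
  mid=-2.79792 |R|=1.01921 →lo
  mid=-2.77504 |R|=0.98465 →hi
  ...
  [-2.78541,-2.78523] ⇒ x*=-2.7853
Interval (-2.7853, 0).

(-2.7853,0); λ=-9 ⇒ h* = 0.3095.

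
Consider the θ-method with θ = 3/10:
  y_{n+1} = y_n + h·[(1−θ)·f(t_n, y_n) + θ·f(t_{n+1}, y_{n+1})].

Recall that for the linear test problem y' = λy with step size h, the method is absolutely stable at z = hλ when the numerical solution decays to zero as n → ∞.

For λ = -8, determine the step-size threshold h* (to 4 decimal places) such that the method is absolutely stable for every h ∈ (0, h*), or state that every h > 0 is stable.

Test eqn y'=λy, z=hλ:
  y_{n+1} = y_n + z·[7/10·y_n + 3/10·y_{n+1}] ⇒ (1 − 3/10z)y_{n+1} = (1 + 7/10z)y_n
  R(z) = (1 + 7/10z)/(1 − 3/10z).

Solve |R(x)|<1 on ℝ⁻.
x=-1.32: |R|=0.0544
R=−1: 1+7/10x = −1+3/10x ⇒ -2/5x=2 ⇒ x=2/(-2/5)=-5.0000
Confirm numerically:
  x=-4.302: |R|=0.87811 <1
  x=-4.277: |R|=0.87333 <1
  x=-2.394: |R|=0.39332 <1
  x=-5.590: |R|=1.08816 >1
  x=-5.173: |R|=1.02712 >1
Interval (-5.0000, 0).

(-5.0000,0); λ=-8 ⇒ h* = (5)/8 = 0.6250.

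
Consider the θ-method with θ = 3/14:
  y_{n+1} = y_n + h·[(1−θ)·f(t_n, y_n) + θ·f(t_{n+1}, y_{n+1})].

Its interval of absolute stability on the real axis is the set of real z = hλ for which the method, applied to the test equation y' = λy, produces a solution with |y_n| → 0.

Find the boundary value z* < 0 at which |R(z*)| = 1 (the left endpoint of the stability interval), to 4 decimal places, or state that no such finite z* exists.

z* = -3.5000.

On y'=λy, z=hλ:
  y_{n+1} = y_n + z·[11/14·y_n + 3/14·y_{n+1}] ⇒ (1 − 3/14z)y_{n+1} = (1 + 11/14z)y_n
  Hence R(z) = (1 + 11/14z)/(1 − 3/14z).

Solve |R(x)|<1 on ℝ⁻.
x=-1.45: |R|=0.1063
R=−1: 1+11/14x = −1+3/14x ⇒ -4/7x=2 ⇒ x=2/(-4/7)=-3.5000
Confirm numerically:
  x=-2.079: |R|=0.43826 <1
  x=-2.049: |R|=0.42383 <1
  x=-1.949: |R|=0.37482 <1
  x=-1.429: |R|=0.09400 <1
  x=-4.062: |R|=1.17169 >1
  x=-4.041: |R|=1.16568 >1
  x=-3.532: |R|=1.01041 >1
Interval (-3.5000, 0).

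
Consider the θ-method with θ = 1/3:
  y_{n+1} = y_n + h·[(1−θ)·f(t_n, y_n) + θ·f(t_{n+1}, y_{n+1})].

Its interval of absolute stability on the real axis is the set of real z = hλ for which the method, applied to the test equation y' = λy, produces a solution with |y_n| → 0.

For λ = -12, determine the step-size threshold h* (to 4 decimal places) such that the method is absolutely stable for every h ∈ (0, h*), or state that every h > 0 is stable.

(-6.0000,0); λ=-12 ⇒ h* = (6)/12 = 0.5000.

With y'=λy (z=hλ):
  y_{n+1} = y_n + z·[2/3·y_n + 1/3·y_{n+1}] ⇒ (1 − 1/3z)y_{n+1} = (1 + 2/3z)y_n
  Hence R(z) = (1 + 2/3z)/(1 − 1/3z).

Solve |R(x)|<1 on ℝ⁻.
x=-0.38: |R|=0.6627
R=−1: 1+2/3x = −1+1/3x ⇒ -1/3x=2 ⇒ x=2/(-1/3)=-6.0000
Confirm numerically:
  x=-5.442: |R|=0.93390 <1
  x=-3.923: |R|=0.69999 <1
  x=-2.560: |R|=0.38129 <1
  x=-6.362: |R|=1.03867 >1
  x=-6.209: |R|=1.02270 >1
Interval (-6.0000, 0).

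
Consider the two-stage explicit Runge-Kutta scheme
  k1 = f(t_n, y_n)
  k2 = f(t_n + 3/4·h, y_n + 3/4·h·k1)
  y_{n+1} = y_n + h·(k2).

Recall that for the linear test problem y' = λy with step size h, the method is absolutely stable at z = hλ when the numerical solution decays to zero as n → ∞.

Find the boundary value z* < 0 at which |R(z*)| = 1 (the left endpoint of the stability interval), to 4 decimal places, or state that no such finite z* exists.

On y'=λy, z=hλ:
  k1=λy_n ⇒ h·k1=z·y_n;  k2=λ(1+3/4z)y_n ⇒ h·k2=z(1+3/4z)y_n
  y_{n+1}/y_n = 1 + z(1+3/4z) = 1 + z + 3/4z²
  so R(z) = 1 + z + 3/4z².

Boundary: |R(x)|=1, x<0.
x=-1.38: |R|=1.0483
R=1: x+3/4x²=0 ⇒ x=−4/3=-1.3333; min R=1−1/(4·3/4)=0.6667>−1
Confirm numerically:
  x=-1.297: |R|=0.96466 <1
  x=-0.774: |R|=0.67531 <1
  x=-0.539: |R|=0.67889 <1
  x=-1.841: |R|=1.70096 >1
  x=-1.395: |R|=1.06452 >1
Interval (-1.3333, 0).

left endpoint -1.3333.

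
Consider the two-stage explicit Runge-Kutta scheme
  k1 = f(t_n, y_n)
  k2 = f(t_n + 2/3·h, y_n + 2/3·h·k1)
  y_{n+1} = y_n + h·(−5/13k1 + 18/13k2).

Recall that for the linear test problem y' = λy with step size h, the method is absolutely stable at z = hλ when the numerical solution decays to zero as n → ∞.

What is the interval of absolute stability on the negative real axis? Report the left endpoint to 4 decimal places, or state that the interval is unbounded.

z∈(-1.0833,0).

Test eqn y'=λy, z=hλ:
  k1=λy_n ⇒ h·k1=z·y_n;  k2=λ(1+2/3z)y_n ⇒ h·k2=z(1+2/3z)y_n
  y_{n+1}/y_n = 1 − 5/13z + 18/13z(1+2/3z) = 1 + z + 12/13z²
  Hence R(z) = 1 + z + 12/13z².

Find x<0 with |R(x)|<1.
x=-1: |R|=0.9231
R=1: x+12/13x²=0 ⇒ x=−13/12=-1.0833; min R=1−1/(4·12/13)=0.7292>−1
Confirm numerically:
  x=-1.017: |R|=0.93773 <1
  x=-0.995: |R|=0.91887 <1
  x=-0.867: |R|=0.82687 <1
  x=-0.743: |R|=0.76658 <1
  x=-1.482: |R|=1.54538 >1
  x=-1.428: |R|=1.45432 >1
Stable set (-1.0833, 0).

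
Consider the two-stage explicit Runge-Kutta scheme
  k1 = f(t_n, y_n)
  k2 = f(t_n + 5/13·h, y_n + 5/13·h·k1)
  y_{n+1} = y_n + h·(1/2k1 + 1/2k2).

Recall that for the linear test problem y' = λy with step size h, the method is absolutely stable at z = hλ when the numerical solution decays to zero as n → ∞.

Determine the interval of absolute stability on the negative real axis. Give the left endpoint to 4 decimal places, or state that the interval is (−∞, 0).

Test eqn y'=λy, z=hλ:
  k1=λy_n ⇒ h·k1=z·y_n;  k2=λ(1+5/13z)y_n ⇒ h·k2=z(1+5/13z)y_n
  y_{n+1}/y_n = 1 + 1/2z + 1/2z(1+5/13z) = 1 + z + 5/26z²
  so R(z) = 1 + z + 5/26z².

Solve |R(x)|<1 on ℝ⁻.
x=-0.81: |R|=0.3162
R=1: x+5/26x²=0 ⇒ x=−26/5=-5.2000; min R=1−1/(4·5/26)=-0.3000>−1
Confirm numerically:
  x=-4.847: |R|=0.67096 <1
  x=-4.336: |R|=0.27956 <1
  x=-2.697: |R|=0.29819 <1
  x=-5.429: |R|=1.23908 >1
  x=-5.381: |R|=1.18730 >1
  x=-5.243: |R|=1.04336 >1
Stable set (-5.2000, 0).

z∈(-5.2000,0).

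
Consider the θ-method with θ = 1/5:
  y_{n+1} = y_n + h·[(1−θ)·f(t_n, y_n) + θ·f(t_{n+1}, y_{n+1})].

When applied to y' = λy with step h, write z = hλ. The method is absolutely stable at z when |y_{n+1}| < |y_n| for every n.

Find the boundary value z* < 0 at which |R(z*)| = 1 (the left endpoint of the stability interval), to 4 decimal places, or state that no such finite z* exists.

Test eqn y'=λy, z=hλ:
  y_{n+1} = y_n + z·[4/5·y_n + 1/5·y_{n+1}] ⇒ (1 − 1/5z)y_{n+1} = (1 + 4/5z)y_n
  Hence R(z) = (1 + 4/5z)/(1 − 1/5z).

Boundary: |R(x)|=1, x<0.
x=-1.25: |R|=0.0000
R=−1: 1+4/5x = −1+1/5x ⇒ -3/5x=2 ⇒ x=2/(-3/5)=-3.3333
Confirm numerically:
  x=-2.785: |R|=0.78870 <1
  x=-2.487: |R|=0.66088 <1
  x=-2.172: |R|=0.51422 <1
  x=-1.390: |R|=0.08764 <1
  x=-3.415: |R|=1.02911 >1
  x=-3.400: |R|=1.02381 >1
Interval (-3.3333, 0).

left endpoint -3.3333.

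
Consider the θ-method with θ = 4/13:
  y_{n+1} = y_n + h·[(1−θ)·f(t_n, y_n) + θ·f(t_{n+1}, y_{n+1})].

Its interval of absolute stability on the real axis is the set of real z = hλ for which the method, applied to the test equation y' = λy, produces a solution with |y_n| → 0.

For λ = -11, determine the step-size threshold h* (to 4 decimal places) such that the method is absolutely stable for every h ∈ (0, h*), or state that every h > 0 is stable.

(-5.2000,0); λ=-11 ⇒ h* = (26/5)/11 = 0.4727.

Test eqn y'=λy, z=hλ:
  y_{n+1} = y_n + z·[9/13·y_n + 4/13·y_{n+1}] ⇒ (1 − 4/13z)y_{n+1} = (1 + 9/13z)y_n
  ⇒ R(z) = (1 + 9/13z)/(1 − 4/13z).

Solve |R(x)|<1 on ℝ⁻.
x=-1.3: |R|=0.0714
R=−1: 1+9/13x = −1+4/13x ⇒ -5/13x=2 ⇒ x=2/(-5/13)=-5.2000
Confirm numerically:
  x=-4.890: |R|=0.95240 <1
  x=-3.012: |R|=0.56324 <1
  x=-2.428: |R|=0.38975 <1
  x=-2.087: |R|=0.27089 <1
  x=-5.445: |R|=1.03522 >1
  x=-5.249: |R|=1.00721 >1
Interval (-5.2000, 0).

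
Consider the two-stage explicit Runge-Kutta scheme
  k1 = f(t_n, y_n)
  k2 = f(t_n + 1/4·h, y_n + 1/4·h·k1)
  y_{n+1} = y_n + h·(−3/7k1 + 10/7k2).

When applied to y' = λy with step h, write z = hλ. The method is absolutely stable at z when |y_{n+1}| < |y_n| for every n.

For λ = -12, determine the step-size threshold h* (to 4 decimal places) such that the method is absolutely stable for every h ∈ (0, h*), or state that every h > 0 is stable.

Set f=λy, z=hλ:
  k1=λy_n ⇒ h·k1=z·y_n;  k2=λ(1+1/4z)y_n ⇒ h·k2=z(1+1/4z)y_n
  y_{n+1}/y_n = 1 − 3/7z + 10/7z(1+1/4z) = 1 + z + 5/14z²
  Hence R(z) = 1 + z + 5/14z².

Find x<0 with |R(x)|<1.
x=-1.38: |R|=0.3001
R=1: x+5/14x²=0 ⇒ x=−14/5=-2.8000; min R=1−1/(4·5/14)=0.3000>−1
Confirm numerically:
  x=-2.445: |R|=0.69001 <1
  x=-2.252: |R|=0.55925 <1
  x=-1.693: |R|=0.33066 <1
  x=-3.048: |R|=1.26997 >1
  x=-2.963: |R|=1.17249 >1
  x=-2.894: |R|=1.09716 >1
So |R|<1 on (-2.8000, 0).

(-2.8000,0); λ=-12 ⇒ h* = (14/5)/12 = 0.2333.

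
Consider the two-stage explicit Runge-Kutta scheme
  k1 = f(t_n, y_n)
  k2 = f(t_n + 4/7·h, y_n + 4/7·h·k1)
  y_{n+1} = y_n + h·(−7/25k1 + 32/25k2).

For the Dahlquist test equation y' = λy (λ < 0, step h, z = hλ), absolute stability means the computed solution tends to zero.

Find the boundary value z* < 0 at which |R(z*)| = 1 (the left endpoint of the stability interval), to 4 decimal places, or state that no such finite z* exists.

z* = -1.3672.

Set f=λy, z=hλ:
  k1=λy_n ⇒ h·k1=z·y_n;  k2=λ(1+4/7z)y_n ⇒ h·k2=z(1+4/7z)y_n
  y_{n+1}/y_n = 1 − 7/25z + 32/25z(1+4/7z) = 1 + z + 128/175z²
  ⇒ R(z) = 1 + z + 128/175z².

Solve |R(x)|<1 on ℝ⁻.
x=-1.79: |R|=1.5536
R=1: x+128/175x²=0 ⇒ x=−175/128=-1.3672; min R=1−1/(4·128/175)=0.6582>−1
Confirm numerically:
  x=-1.276: |R|=0.91489 <1
  x=-1.256: |R|=0.89785 <1
  x=-0.925: |R|=0.70083 <1
  x=-1.909: |R|=1.75653 >1
  x=-1.721: |R|=1.44538 >1
  x=-1.428: |R|=1.06352 >1
So |R|<1 on (-1.3672, 0).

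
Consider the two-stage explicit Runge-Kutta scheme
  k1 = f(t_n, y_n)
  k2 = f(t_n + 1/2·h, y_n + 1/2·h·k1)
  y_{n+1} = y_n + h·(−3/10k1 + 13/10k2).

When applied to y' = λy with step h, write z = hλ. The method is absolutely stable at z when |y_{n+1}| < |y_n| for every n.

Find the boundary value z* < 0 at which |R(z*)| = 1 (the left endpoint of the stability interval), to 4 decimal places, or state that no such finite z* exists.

On y'=λy, z=hλ:
  k1=λy_n ⇒ h·k1=z·y_n;  k2=λ(1+1/2z)y_n ⇒ h·k2=z(1+1/2z)y_n
  y_{n+1}/y_n = 1 − 3/10z + 13/10z(1+1/2z) = 1 + z + 13/20z²
  so R(z) = 1 + z + 13/20z².

Solve |R(x)|<1 on ℝ⁻.
x=-1.67: |R|=1.1428
R=1: x+13/20x²=0 ⇒ x=−20/13=-1.5385; min R=1−1/(4·13/20)=0.6154>−1
Confirm numerically:
  x=-1.347: |R|=0.83237 <1
  x=-1.107: |R|=0.68954 <1
  x=-0.952: |R|=0.63710 <1
  x=-0.738: |R|=0.61602 <1
  x=-1.806: |R|=1.31406 >1
  x=-1.785: |R|=1.28605 >1
Stable set (-1.5385, 0).

z* = -1.5385.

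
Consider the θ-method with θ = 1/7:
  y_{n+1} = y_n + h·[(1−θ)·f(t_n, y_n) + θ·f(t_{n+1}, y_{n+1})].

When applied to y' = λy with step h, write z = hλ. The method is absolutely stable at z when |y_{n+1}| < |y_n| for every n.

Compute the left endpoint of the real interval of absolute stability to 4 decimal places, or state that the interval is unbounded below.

Set f=λy, z=hλ:
  y_{n+1} = y_n + z·[6/7·y_n + 1/7·y_{n+1}] ⇒ (1 − 1/7z)y_{n+1} = (1 + 6/7z)y_n
  R(z) = (1 + 6/7z)/(1 − 1/7z).

Solve |R(x)|<1 on ℝ⁻.
x=-0.37: |R|=0.6486
R=−1: 1+6/7x = −1+1/7x ⇒ -5/7x=2 ⇒ x=2/(-5/7)=-2.8000
Confirm numerically:
  x=-2.752: |R|=0.97539 <1
  x=-2.606: |R|=0.89902 <1
  x=-1.805: |R|=0.43498 <1
  x=-3.393: |R|=1.28529 >1
  x=-3.383: |R|=1.28075 >1
  x=-3.123: |R|=1.15954 >1
Stable set (-2.8000, 0).

z* = -2.8000.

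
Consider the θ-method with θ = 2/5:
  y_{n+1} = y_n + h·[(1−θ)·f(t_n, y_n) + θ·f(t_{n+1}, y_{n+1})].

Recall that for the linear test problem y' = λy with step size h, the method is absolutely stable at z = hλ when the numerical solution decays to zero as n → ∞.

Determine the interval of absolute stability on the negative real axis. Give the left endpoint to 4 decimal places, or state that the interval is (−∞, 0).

(-10.0000, 0).

On y'=λy, z=hλ:
  y_{n+1} = y_n + z·[3/5·y_n + 2/5·y_{n+1}] ⇒ (1 − 2/5z)y_{n+1} = (1 + 3/5z)y_n
  ⇒ R(z) = (1 + 3/5z)/(1 − 2/5z).

Find x<0 with |R(x)|<1.
x=-1.7: |R|=0.0119
R=−1: 1+3/5x = −1+2/5x ⇒ -1/5x=2 ⇒ x=2/(-1/5)=-10.0000
Confirm numerically:
  x=-7.213: |R|=0.85653 <1
  x=-6.788: |R|=0.82709 <1
  x=-4.256: |R|=0.57490 <1
  x=-4.166: |R|=0.56241 <1
  x=-10.538: |R|=1.02063 >1
  x=-10.495: |R|=1.01905 >1
  x=-10.066: |R|=1.00263 >1
Stable set (-10.0000, 0).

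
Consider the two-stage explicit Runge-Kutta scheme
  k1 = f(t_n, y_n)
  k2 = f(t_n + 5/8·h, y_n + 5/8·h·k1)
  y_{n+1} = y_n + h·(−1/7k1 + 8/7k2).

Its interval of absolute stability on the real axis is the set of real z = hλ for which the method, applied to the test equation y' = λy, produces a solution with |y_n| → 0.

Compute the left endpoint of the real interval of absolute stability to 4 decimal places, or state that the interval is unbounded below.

z* = -1.4000.

Test eqn y'=λy, z=hλ:
  k1=λy_n ⇒ h·k1=z·y_n;  k2=λ(1+5/8z)y_n ⇒ h·k2=z(1+5/8z)y_n
  y_{n+1}/y_n = 1 − 1/7z + 8/7z(1+5/8z) = 1 + z + 5/7z²
  R(z) = 1 + z + 5/7z².

Boundary: |R(x)|=1, x<0.
x=-1.66: |R|=1.3083
R=1: x+5/7x²=0 ⇒ x=−7/5=-1.4000; min R=1−1/(4·5/7)=0.6500>−1
Confirm numerically:
  x=-1.201: |R|=0.82929 <1
  x=-1.143: |R|=0.79018 <1
  x=-0.750: |R|=0.65179 <1
  x=-1.810: |R|=1.53007 >1
  x=-1.667: |R|=1.31792 >1
  x=-1.586: |R|=1.21071 >1
So |R|<1 on (-1.4000, 0).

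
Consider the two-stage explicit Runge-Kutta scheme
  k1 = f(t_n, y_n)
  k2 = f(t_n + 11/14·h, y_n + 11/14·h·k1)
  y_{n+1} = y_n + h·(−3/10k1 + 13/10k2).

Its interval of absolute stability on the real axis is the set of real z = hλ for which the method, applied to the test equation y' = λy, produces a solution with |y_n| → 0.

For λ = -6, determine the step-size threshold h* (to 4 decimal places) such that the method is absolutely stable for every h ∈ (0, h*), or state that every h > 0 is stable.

(-0.9790,0); λ=-6 ⇒ h* = (140/143)/6 = 0.1632.

On y'=λy, z=hλ:
  k1=λy_n ⇒ h·k1=z·y_n;  k2=λ(1+11/14z)y_n ⇒ h·k2=z(1+11/14z)y_n
  y_{n+1}/y_n = 1 − 3/10z + 13/10z(1+11/14z) = 1 + z + 143/140z²
  Hence R(z) = 1 + z + 143/140z².

Boundary: |R(x)|=1, x<0.
x=-0.36: |R|=0.7724
R=1: x+143/140x²=0 ⇒ x=−140/143=-0.9790; min R=1−1/(4·143/140)=0.7552>−1
Confirm numerically:
  x=-0.921: |R|=0.94542 <1
  x=-0.490: |R|=0.75524 <1
  x=-0.481: |R|=0.75532 <1
  x=-1.508: |R|=1.81479 >1
  x=-1.355: |R|=1.52037 >1
So |R|<1 on (-0.9790, 0).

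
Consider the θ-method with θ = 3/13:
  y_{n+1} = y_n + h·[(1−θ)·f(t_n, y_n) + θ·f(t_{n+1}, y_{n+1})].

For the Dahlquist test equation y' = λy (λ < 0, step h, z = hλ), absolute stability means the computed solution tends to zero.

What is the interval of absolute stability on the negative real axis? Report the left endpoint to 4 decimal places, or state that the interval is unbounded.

(-3.7143, 0).

Test eqn y'=λy, z=hλ:
  y_{n+1} = y_n + z·[10/13·y_n + 3/13·y_{n+1}] ⇒ (1 − 3/13z)y_{n+1} = (1 + 10/13z)y_n
  Hence R(z) = (1 + 10/13z)/(1 − 3/13z).

Find x<0 with |R(x)|<1.
x=-1.52: |R|=0.1253
R=−1: 1+10/13x = −1+3/13x ⇒ -7/13x=2 ⇒ x=2/(-7/13)=-3.7143
Confirm numerically:
  x=-3.549: |R|=0.95107 <1
  x=-1.823: |R|=0.28318 <1
  x=-1.669: |R|=0.20492 <1
  x=-4.136: |R|=1.11618 >1
  x=-3.857: |R|=1.04066 >1
So |R|<1 on (-3.7143, 0).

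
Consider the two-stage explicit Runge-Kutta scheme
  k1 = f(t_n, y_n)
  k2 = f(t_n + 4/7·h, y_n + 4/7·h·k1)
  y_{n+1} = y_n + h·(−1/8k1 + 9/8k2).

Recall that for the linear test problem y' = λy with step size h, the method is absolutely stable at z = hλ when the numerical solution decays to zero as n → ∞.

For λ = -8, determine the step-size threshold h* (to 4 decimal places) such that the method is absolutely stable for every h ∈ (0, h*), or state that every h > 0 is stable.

With y'=λy (z=hλ):
  k1=λy_n ⇒ h·k1=z·y_n;  k2=λ(1+4/7z)y_n ⇒ h·k2=z(1+4/7z)y_n
  y_{n+1}/y_n = 1 − 1/8z + 9/8z(1+4/7z) = 1 + z + 9/14z²
  so R(z) = 1 + z + 9/14z².

Solve |R(x)|<1 on ℝ⁻.
x=-1.61: |R|=1.0564
R=1: x+9/14x²=0 ⇒ x=−14/9=-1.5556; min R=1−1/(4·9/14)=0.6111>−1
Confirm numerically:
  x=-1.333: |R|=0.80929 <1
  x=-0.752: |R|=0.61154 <1
  x=-0.745: |R|=0.61180 <1
  x=-0.656: |R|=0.62064 <1
  x=-2.103: |R|=1.74011 >1
  x=-2.015: |R|=1.59514 >1
Interval (-1.5556, 0).

(-1.5556,0); λ=-8 ⇒ h* = (14/9)/8 = 0.1944.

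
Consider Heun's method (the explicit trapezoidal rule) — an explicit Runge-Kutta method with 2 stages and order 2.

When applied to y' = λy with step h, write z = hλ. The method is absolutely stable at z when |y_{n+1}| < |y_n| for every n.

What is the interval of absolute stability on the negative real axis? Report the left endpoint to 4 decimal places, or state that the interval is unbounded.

(-2.0000, 0).

Set f=λy, z=hλ:
  order 2, 2-stage ⇒ R(z)=1+z+z^2/2
  (e.g. R(-1.45)=0.60125, |R|=0.60125)

Solve |R(x)|<1 on ℝ⁻.
x=-1.45: |R|=0.6013
|R(-2.05)|=1.0512 |R(-1.62)|=0.6922 |R(-0.78)|=0.5242
Bisect:
  x_lo=-2.6779 |R|=1.9077  x_hi=-0.2282 |R|=0.7978
  mid=-1.45308 |R|=0.60264 →hi
  mid=-2.06551 |R|=1.06766 →lo
  mid=-1.75930 |R|=0.78827 →hi
  mid=-1.91240 |R|=0.91624 →hi
  mid=-1.98896 |R|=0.98902 →hi
  mid=-2.02723 |R|=1.02760 →lo
  mid=-2.00809 |R|=1.00813 →lo
  mid=-1.99853 |R|=0.99853 →hi
  mid=-2.00331 |R|=1.00332 →lo
  ...
  [-2.00002,-1.99987] ⇒ x*=-2.0000
So |R|<1 on (-2.0000, 0).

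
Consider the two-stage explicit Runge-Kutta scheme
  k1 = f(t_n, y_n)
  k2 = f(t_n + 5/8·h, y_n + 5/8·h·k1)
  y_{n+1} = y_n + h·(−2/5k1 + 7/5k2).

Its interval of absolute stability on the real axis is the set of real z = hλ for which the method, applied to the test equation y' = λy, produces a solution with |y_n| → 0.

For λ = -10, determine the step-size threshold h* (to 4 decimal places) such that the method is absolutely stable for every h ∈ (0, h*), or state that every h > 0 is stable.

(-1.1429,0); λ=-10 ⇒ h* = (8/7)/10 = 0.1143.

Set f=λy, z=hλ:
  k1=λy_n ⇒ h·k1=z·y_n;  k2=λ(1+5/8z)y_n ⇒ h·k2=z(1+5/8z)y_n
  y_{n+1}/y_n = 1 − 2/5z + 7/5z(1+5/8z) = 1 + z + 7/8z²
  Hence R(z) = 1 + z + 7/8z².

Need |R(x)|<1, x<0.
x=-0.39: |R|=0.7431
R=1: x+7/8x²=0 ⇒ x=−8/7=-1.1429; min R=1−1/(4·7/8)=0.7143>−1
Confirm numerically:
  x=-0.972: |R|=0.85469 <1
  x=-0.935: |R|=0.82995 <1
  x=-0.710: |R|=0.73109 <1
  x=-1.576: |R|=1.59730 >1
  x=-1.553: |R|=1.55733 >1
Interval (-1.1429, 0).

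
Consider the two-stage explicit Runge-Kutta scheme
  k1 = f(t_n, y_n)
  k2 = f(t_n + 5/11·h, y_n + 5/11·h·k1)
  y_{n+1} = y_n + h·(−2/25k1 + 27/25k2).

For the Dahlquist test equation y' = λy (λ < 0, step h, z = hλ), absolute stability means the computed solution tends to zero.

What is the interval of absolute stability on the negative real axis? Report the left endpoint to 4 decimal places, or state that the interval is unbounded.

z∈(-2.0370,0).

On y'=λy, z=hλ:
  k1=λy_n ⇒ h·k1=z·y_n;  k2=λ(1+5/11z)y_n ⇒ h·k2=z(1+5/11z)y_n
  y_{n+1}/y_n = 1 − 2/25z + 27/25z(1+5/11z) = 1 + z + 27/55z²
  Hence R(z) = 1 + z + 27/55z².

Need |R(x)|<1, x<0.
x=-1.12: |R|=0.4958
R=1: x+27/55x²=0 ⇒ x=−55/27=-2.0370; min R=1−1/(4·27/55)=0.4907>−1
Confirm numerically:
  x=-1.809: |R|=0.79749 <1
  x=-1.289: |R|=0.52666 <1
  x=-0.947: |R|=0.49325 <1
  x=-2.216: |R|=1.19469 >1
  x=-2.111: |R|=1.07665 >1
So |R|<1 on (-2.0370, 0).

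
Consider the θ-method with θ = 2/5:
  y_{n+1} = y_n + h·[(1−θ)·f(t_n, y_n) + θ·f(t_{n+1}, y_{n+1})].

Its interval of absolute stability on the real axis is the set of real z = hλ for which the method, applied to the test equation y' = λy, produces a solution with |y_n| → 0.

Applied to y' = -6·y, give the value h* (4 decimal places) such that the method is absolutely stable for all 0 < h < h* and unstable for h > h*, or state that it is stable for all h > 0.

Set f=λy, z=hλ:
  y_{n+1} = y_n + z·[3/5·y_n + 2/5·y_{n+1}] ⇒ (1 − 2/5z)y_{n+1} = (1 + 3/5z)y_n
  ⇒ R(z) = (1 + 3/5z)/(1 − 2/5z).

Boundary: |R(x)|=1, x<0.
x=-0.58: |R|=0.5292
R=−1: 1+3/5x = −1+2/5x ⇒ -1/5x=2 ⇒ x=2/(-1/5)=-10.0000
Confirm numerically:
  x=-8.690: |R|=0.94147 <1
  x=-5.129: |R|=0.68076 <1
  x=-4.680: |R|=0.62953 <1
  x=-10.348: |R|=1.01354 >1
  x=-10.117: |R|=1.00464 >1
Interval (-10.0000, 0).

(-10.0000,0); λ=-6 ⇒ h* = (10)/6 = 1.6667.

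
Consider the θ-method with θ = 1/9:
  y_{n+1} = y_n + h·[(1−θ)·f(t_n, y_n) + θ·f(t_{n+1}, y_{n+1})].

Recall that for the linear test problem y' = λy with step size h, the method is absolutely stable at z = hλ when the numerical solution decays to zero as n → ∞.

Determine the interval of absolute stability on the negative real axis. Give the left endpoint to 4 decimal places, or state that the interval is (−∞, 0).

On y'=λy, z=hλ:
  y_{n+1} = y_n + z·[8/9·y_n + 1/9·y_{n+1}] ⇒ (1 − 1/9z)y_{n+1} = (1 + 8/9z)y_n
  ⇒ R(z) = (1 + 8/9z)/(1 − 1/9z).

Solve |R(x)|<1 on ℝ⁻.
x=-1.69: |R|=0.4228
R=−1: 1+8/9x = −1+1/9x ⇒ -7/9x=2 ⇒ x=2/(-7/9)=-2.5714
Confirm numerically:
  x=-2.368: |R|=0.87474 <1
  x=-1.744: |R|=0.46091 <1
  x=-1.401: |R|=0.21229 <1
  x=-3.048: |R|=1.27689 >1
  x=-2.946: |R|=1.21949 >1
So |R|<1 on (-2.5714, 0).

z∈(-2.5714,0).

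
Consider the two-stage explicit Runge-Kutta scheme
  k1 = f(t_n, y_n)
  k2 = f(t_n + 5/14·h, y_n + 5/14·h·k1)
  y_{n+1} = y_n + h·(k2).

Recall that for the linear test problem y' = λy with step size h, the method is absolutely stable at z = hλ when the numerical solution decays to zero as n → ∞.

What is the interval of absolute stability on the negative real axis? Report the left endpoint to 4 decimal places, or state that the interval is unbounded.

z∈(-2.8000,0).

Set f=λy, z=hλ:
  k1=λy_n ⇒ h·k1=z·y_n;  k2=λ(1+5/14z)y_n ⇒ h·k2=z(1+5/14z)y_n
  y_{n+1}/y_n = 1 + z(1+5/14z) = 1 + z + 5/14z²
  R(z) = 1 + z + 5/14z².

Boundary: |R(x)|=1, x<0.
x=-0.93: |R|=0.3789
R=1: x+5/14x²=0 ⇒ x=−14/5=-2.8000; min R=1−1/(4·5/14)=0.3000>−1
Confirm numerically:
  x=-2.103: |R|=0.47650 <1
  x=-2.007: |R|=0.43159 <1
  x=-1.463: |R|=0.30142 <1
  x=-3.108: |R|=1.34188 >1
  x=-2.835: |R|=1.03544 >1
Interval (-2.8000, 0).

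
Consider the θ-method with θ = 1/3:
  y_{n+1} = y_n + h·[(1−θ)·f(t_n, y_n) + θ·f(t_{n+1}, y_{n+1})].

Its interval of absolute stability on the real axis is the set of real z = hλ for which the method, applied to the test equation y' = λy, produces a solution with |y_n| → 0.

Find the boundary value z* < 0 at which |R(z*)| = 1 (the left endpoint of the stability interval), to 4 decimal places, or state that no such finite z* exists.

z* = -6.0000.

Set f=λy, z=hλ:
  y_{n+1} = y_n + z·[2/3·y_n + 1/3·y_{n+1}] ⇒ (1 − 1/3z)y_{n+1} = (1 + 2/3z)y_n
  Hence R(z) = (1 + 2/3z)/(1 − 1/3z).

Solve |R(x)|<1 on ℝ⁻.
x=-0.84: |R|=0.3437
R=−1: 1+2/3x = −1+1/3x ⇒ -1/3x=2 ⇒ x=2/(-1/3)=-6.0000
Confirm numerically:
  x=-4.383: |R|=0.78098 <1
  x=-3.965: |R|=0.70782 <1
  x=-3.565: |R|=0.62909 <1
  x=-2.401: |R|=0.33364 <1
  x=-6.464: |R|=1.04903 >1
  x=-6.456: |R|=1.04822 >1
  x=-6.239: |R|=1.02587 >1
Interval (-6.0000, 0).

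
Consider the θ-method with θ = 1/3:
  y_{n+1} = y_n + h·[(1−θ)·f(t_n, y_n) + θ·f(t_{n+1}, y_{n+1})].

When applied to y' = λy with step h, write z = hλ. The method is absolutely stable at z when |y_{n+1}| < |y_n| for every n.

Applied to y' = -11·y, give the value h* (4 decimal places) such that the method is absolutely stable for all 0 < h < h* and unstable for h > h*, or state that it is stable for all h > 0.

(-6.0000,0); λ=-11 ⇒ h* = (6)/11 = 0.5455.

Set f=λy, z=hλ:
  y_{n+1} = y_n + z·[2/3·y_n + 1/3·y_{n+1}] ⇒ (1 − 1/3z)y_{n+1} = (1 + 2/3z)y_n
  R(z) = (1 + 2/3z)/(1 − 1/3z).

Boundary: |R(x)|=1, x<0.
x=-0.87: |R|=0.3256
R=−1: 1+2/3x = −1+1/3x ⇒ -1/3x=2 ⇒ x=2/(-1/3)=-6.0000
Confirm numerically:
  x=-5.297: |R|=0.91527 <1
  x=-4.842: |R|=0.85233 <1
  x=-2.867: |R|=0.46600 <1
  x=-6.524: |R|=1.05502 >1
  x=-6.439: |R|=1.04651 >1
  x=-6.259: |R|=1.02797 >1
So |R|<1 on (-6.0000, 0).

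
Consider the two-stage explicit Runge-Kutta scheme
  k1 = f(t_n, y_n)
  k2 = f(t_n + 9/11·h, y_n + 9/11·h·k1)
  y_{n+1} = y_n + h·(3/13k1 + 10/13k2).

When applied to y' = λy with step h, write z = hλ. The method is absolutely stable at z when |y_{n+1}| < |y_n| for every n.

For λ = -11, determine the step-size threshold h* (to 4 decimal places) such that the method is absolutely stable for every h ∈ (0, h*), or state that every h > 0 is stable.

(-1.5889,0); λ=-11 ⇒ h* = (143/90)/11 = 0.1444.

Set f=λy, z=hλ:
  k1=λy_n ⇒ h·k1=z·y_n;  k2=λ(1+9/11z)y_n ⇒ h·k2=z(1+9/11z)y_n
  y_{n+1}/y_n = 1 + 3/13z + 10/13z(1+9/11z) = 1 + z + 90/143z²
  ⇒ R(z) = 1 + z + 90/143z².

Solve |R(x)|<1 on ℝ⁻.
x=-1.74: |R|=1.1655
R=1: x+90/143x²=0 ⇒ x=−143/90=-1.5889; min R=1−1/(4·90/143)=0.6028>−1
Confirm numerically:
  x=-1.148: |R|=0.68145 <1
  x=-0.971: |R|=0.62240 <1
  x=-0.836: |R|=0.60386 <1
  x=-0.772: |R|=0.60309 <1
  x=-2.156: |R|=1.76953 >1
  x=-2.067: |R|=1.62198 >1
  x=-1.707: |R|=1.12689 >1
Stable set (-1.5889, 0).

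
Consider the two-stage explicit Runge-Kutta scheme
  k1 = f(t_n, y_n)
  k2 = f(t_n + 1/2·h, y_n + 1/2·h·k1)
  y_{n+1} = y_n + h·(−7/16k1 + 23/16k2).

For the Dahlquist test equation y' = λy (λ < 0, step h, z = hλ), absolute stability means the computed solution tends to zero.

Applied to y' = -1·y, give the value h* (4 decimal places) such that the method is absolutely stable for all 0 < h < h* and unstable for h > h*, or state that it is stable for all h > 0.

(-1.3913,0); λ=-1 ⇒ h* = (32/23)/1 = 1.3913.

On y'=λy, z=hλ:
  k1=λy_n ⇒ h·k1=z·y_n;  k2=λ(1+1/2z)y_n ⇒ h·k2=z(1+1/2z)y_n
  y_{n+1}/y_n = 1 − 7/16z + 23/16z(1+1/2z) = 1 + z + 23/32z²
  Hence R(z) = 1 + z + 23/32z².

Need |R(x)|<1, x<0.
x=-1.34: |R|=0.9506
R=1: x+23/32x²=0 ⇒ x=−32/23=-1.3913; min R=1−1/(4·23/32)=0.6522>−1
Confirm numerically:
  x=-1.290: |R|=0.90607 <1
  x=-1.144: |R|=0.79665 <1
  x=-0.757: |R|=0.65488 <1
  x=-1.945: |R|=1.77405 >1
  x=-1.789: |R|=1.51137 >1
Interval (-1.3913, 0).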